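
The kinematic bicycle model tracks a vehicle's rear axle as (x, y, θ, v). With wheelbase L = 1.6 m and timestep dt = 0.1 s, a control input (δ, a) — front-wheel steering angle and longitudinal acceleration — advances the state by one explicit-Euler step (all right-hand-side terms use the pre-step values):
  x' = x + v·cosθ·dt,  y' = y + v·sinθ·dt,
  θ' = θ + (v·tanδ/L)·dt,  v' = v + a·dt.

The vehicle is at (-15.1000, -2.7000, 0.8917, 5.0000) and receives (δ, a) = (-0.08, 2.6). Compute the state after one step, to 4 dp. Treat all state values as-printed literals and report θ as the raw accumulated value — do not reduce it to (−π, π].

x' = -15.1000 + 5.0000·cos(0.8917)·0.1 = -14.7860
y' = -2.7000 + 5.0000·sin(0.8917)·0.1 = -2.3109
θ' = 0.8917 + (5.0000/1.6)·tan(-0.08)·0.1 = 0.8666
v' = 5.0000 + 2.6000·0.1 = 5.2600

(-14.7860, -2.3109, 0.8666, 5.2600)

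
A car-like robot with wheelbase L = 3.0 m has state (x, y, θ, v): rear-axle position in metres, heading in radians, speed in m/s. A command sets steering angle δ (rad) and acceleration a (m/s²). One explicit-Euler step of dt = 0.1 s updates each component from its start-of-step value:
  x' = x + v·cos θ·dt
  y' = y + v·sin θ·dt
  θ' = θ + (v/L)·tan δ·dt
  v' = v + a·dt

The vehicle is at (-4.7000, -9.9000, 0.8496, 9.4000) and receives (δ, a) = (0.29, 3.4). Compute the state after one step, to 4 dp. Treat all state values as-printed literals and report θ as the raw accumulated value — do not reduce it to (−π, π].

x' = -4.7000 + 9.4000·cos(0.8496)·0.1 = -4.0793
y' = -9.9000 + 9.4000·sin(0.8496)·0.1 = -9.1940
θ' = 0.8496 + (9.4000/3.0)·tan(0.29)·0.1 = 0.9431
v' = 9.4000 + 3.4000·0.1 = 9.7400

(-4.0793, -9.1940, 0.9431, 9.7400)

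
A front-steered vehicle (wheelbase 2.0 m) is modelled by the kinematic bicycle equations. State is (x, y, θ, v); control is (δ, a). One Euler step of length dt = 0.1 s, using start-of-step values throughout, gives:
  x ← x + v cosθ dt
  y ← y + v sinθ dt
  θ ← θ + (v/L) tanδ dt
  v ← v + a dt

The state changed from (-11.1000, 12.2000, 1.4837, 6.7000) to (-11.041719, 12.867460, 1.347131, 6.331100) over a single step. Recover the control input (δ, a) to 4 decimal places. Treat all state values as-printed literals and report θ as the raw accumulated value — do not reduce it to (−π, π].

δ = -0.3871, a = -3.6890

a = (v'−v)/dt = (-0.368900)/0.1 = -3.6890
Δθ = θ'−θ = -0.136569;  (v·dt/L) = 6.7000·0.1/2.0 = 0.335000
tan δ = Δθ·L/(v·dt) = -0.407669  →  δ = -0.3871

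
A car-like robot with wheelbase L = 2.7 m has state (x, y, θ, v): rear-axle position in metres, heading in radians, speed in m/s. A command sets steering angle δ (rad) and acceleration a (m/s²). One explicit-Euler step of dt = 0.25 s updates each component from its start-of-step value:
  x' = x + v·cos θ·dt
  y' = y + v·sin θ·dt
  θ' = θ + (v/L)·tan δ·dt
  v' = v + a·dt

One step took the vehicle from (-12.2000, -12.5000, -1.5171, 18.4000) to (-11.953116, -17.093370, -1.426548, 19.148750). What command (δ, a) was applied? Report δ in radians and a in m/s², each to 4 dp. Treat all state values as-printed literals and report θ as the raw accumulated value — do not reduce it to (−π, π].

a = (v'−v)/dt = (0.748750)/0.25 = 2.9950
Δθ = θ'−θ = 0.090552;  (v·dt/L) = 18.4000·0.25/2.7 = 1.703704
tan δ = Δθ·L/(v·dt) = 0.053150  →  δ = 0.0531

δ = 0.0531, a = 2.9950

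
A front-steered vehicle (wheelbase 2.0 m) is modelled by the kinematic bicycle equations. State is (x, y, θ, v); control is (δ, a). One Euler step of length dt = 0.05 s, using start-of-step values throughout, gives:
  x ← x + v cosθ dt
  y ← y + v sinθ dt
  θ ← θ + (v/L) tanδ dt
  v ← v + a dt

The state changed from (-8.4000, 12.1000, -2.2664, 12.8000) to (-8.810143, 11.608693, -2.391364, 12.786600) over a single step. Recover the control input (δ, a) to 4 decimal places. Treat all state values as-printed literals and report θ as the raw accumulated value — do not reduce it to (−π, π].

δ = -0.3723, a = -0.2680

a = (v'−v)/dt = (-0.013400)/0.05 = -0.2680
Δθ = θ'−θ = -0.124964;  (v·dt/L) = 12.8000·0.05/2.0 = 0.320000
tan δ = Δθ·L/(v·dt) = -0.390512  →  δ = -0.3723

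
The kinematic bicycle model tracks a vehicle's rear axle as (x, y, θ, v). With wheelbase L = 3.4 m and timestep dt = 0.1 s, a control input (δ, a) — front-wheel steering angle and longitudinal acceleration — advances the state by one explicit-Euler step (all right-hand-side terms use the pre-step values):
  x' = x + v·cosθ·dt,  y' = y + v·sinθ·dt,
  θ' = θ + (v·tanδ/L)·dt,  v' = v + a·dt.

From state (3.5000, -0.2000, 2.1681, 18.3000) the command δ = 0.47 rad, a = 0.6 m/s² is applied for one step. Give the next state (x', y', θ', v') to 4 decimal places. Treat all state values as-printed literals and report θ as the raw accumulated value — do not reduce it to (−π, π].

x' = 3.5000 + 18.3000·cos(2.1681)·0.1 = 2.4708
y' = -0.2000 + 18.3000·sin(2.1681)·0.1 = 1.3131
θ' = 2.1681 + (18.3000/3.4)·tan(0.47)·0.1 = 2.4415
v' = 18.3000 + 0.6000·0.1 = 18.3600

(2.4708, 1.3131, 2.4415, 18.3600)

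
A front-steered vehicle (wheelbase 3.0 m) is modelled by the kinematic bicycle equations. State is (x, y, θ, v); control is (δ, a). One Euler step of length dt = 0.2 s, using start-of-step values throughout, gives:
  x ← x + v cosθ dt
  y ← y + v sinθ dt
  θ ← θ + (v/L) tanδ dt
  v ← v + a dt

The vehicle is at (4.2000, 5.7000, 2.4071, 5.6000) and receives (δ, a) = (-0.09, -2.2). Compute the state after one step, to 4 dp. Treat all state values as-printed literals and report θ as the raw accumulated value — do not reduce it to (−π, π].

(3.3688, 6.4506, 2.3734, 5.1600)

x' = 4.2000 + 5.6000·cos(2.4071)·0.2 = 3.3688
y' = 5.7000 + 5.6000·sin(2.4071)·0.2 = 6.4506
θ' = 2.4071 + (5.6000/3.0)·tan(-0.09)·0.2 = 2.3734
v' = 5.6000 − 2.2000·0.2 = 5.1600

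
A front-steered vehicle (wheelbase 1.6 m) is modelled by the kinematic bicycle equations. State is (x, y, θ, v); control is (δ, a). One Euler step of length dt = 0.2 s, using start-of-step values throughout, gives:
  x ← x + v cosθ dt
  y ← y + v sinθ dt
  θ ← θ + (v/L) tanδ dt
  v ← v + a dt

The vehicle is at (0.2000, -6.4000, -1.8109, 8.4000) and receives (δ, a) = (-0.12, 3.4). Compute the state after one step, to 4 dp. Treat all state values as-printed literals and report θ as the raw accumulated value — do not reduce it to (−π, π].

x' = 0.2000 + 8.4000·cos(-1.8109)·0.2 = -0.1995
y' = -6.4000 + 8.4000·sin(-1.8109)·0.2 = -8.0318
θ' = -1.8109 + (8.4000/1.6)·tan(-0.12)·0.2 = -1.9375
v' = 8.4000 + 3.4000·0.2 = 9.0800

(-0.1995, -8.0318, -1.9375, 9.0800)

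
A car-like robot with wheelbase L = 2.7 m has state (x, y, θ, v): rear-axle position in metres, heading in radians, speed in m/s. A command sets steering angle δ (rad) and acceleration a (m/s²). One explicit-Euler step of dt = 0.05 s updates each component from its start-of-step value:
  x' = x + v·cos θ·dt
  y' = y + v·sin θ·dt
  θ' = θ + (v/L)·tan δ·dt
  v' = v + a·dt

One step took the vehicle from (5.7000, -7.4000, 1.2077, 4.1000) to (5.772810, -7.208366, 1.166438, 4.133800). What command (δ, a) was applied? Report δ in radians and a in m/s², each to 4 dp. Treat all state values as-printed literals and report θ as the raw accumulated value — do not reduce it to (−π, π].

a = (v'−v)/dt = (0.033800)/0.05 = 0.6760
Δθ = θ'−θ = -0.041262;  (v·dt/L) = 4.1000·0.05/2.7 = 0.075926
tan δ = Δθ·L/(v·dt) = -0.543451  →  δ = -0.4978

δ = -0.4978, a = 0.6760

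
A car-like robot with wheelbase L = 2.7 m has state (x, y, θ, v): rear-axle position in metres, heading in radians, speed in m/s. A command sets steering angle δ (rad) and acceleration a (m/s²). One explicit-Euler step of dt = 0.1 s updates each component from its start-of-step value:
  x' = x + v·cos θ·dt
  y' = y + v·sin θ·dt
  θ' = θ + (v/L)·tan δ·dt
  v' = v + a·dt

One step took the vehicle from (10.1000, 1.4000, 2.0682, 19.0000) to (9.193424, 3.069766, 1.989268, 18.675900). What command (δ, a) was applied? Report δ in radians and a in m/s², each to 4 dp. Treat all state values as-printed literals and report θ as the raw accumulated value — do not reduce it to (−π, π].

a = (v'−v)/dt = (-0.324100)/0.1 = -3.2410
Δθ = θ'−θ = -0.078932;  (v·dt/L) = 19.0000·0.1/2.7 = 0.703704
tan δ = Δθ·L/(v·dt) = -0.112167  →  δ = -0.1117

δ = -0.1117, a = -3.2410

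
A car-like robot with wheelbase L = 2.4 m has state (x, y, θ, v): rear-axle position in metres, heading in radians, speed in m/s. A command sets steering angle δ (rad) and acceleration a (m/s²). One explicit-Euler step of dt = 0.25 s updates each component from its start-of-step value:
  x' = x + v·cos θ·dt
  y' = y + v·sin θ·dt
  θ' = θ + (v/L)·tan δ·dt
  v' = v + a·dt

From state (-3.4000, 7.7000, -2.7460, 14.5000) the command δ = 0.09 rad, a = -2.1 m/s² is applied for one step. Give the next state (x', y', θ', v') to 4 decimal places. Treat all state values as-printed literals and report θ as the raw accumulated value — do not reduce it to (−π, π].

(-6.7450, 6.3031, -2.6097, 13.9750)

x' = -3.4000 + 14.5000·cos(-2.7460)·0.25 = -6.7450
y' = 7.7000 + 14.5000·sin(-2.7460)·0.25 = 6.3031
θ' = -2.7460 + (14.5000/2.4)·tan(0.09)·0.25 = -2.6097
v' = 14.5000 − 2.1000·0.25 = 13.9750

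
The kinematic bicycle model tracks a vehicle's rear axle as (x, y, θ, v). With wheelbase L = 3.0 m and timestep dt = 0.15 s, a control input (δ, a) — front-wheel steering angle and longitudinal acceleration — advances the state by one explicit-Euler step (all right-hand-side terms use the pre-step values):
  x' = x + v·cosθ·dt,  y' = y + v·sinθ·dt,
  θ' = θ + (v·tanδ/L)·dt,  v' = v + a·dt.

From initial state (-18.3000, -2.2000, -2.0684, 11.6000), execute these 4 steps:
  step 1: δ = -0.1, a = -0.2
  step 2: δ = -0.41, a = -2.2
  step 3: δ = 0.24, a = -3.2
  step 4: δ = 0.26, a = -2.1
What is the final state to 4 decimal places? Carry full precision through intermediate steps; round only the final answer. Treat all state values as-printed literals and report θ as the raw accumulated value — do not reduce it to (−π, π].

(-22.2660, -7.6345, -2.0974, 10.4450)

after step 1 (δ=-0.1, a=-0.2): (-19.130539, -3.728988, -2.126594, 11.570000)
after step 2 (δ=-0.41, a=-2.2): (-20.046225, -5.203260, -2.378028, 11.240000)
after step 3 (δ=0.24, a=-3.2): (-21.264151, -6.369131, -2.240497, 10.760000)
after step 4 (δ=0.26, a=-2.1): (-22.266044, -7.634518, -2.097378, 10.445000)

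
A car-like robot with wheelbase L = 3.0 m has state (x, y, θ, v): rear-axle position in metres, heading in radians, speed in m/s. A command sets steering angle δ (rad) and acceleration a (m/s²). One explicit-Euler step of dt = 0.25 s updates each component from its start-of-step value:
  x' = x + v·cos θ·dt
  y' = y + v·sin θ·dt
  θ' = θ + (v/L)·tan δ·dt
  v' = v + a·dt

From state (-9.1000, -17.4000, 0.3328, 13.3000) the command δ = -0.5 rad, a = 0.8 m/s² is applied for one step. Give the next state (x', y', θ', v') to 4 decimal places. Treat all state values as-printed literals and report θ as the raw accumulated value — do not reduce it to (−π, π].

(-5.9574, -16.3138, -0.2727, 13.5000)

x' = -9.1000 + 13.3000·cos(0.3328)·0.25 = -5.9574
y' = -17.4000 + 13.3000·sin(0.3328)·0.25 = -16.3138
θ' = 0.3328 + (13.3000/3.0)·tan(-0.5)·0.25 = -0.2727
v' = 13.3000 + 0.8000·0.25 = 13.5000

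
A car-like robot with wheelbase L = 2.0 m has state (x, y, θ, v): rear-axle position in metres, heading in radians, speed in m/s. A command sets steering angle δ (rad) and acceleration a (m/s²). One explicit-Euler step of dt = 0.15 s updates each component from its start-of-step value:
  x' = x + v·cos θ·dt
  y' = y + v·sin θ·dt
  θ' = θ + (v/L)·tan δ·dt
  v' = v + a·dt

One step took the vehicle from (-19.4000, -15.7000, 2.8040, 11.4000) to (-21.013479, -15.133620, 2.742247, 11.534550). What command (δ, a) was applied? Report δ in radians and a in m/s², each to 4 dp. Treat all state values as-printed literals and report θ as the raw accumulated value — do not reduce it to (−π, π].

δ = -0.0721, a = 0.8970

a = (v'−v)/dt = (0.134550)/0.15 = 0.8970
Δθ = θ'−θ = -0.061753;  (v·dt/L) = 11.4000·0.15/2.0 = 0.855000
tan δ = Δθ·L/(v·dt) = -0.072226  →  δ = -0.0721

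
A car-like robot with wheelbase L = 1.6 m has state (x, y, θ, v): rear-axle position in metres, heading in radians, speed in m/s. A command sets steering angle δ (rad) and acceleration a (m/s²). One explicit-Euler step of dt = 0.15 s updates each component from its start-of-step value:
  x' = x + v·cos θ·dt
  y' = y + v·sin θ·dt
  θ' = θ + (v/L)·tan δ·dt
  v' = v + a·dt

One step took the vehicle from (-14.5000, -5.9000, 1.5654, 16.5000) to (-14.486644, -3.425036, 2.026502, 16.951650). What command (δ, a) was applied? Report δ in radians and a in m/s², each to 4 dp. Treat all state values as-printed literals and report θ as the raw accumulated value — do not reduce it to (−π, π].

δ = 0.2897, a = 3.0110

a = (v'−v)/dt = (0.451650)/0.15 = 3.0110
Δθ = θ'−θ = 0.461102;  (v·dt/L) = 16.5000·0.15/1.6 = 1.546875
tan δ = Δθ·L/(v·dt) = 0.298086  →  δ = 0.2897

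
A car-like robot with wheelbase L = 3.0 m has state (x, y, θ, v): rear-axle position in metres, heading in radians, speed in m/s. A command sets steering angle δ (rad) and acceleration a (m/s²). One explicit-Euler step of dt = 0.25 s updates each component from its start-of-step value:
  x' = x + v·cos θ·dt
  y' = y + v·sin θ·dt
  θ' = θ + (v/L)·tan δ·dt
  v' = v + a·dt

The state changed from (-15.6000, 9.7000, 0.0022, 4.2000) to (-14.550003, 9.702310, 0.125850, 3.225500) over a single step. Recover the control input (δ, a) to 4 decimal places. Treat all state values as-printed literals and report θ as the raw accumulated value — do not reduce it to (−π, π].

δ = 0.3396, a = -3.8980

a = (v'−v)/dt = (-0.974500)/0.25 = -3.8980
Δθ = θ'−θ = 0.123650;  (v·dt/L) = 4.2000·0.25/3.0 = 0.350000
tan δ = Δθ·L/(v·dt) = 0.353286  →  δ = 0.3396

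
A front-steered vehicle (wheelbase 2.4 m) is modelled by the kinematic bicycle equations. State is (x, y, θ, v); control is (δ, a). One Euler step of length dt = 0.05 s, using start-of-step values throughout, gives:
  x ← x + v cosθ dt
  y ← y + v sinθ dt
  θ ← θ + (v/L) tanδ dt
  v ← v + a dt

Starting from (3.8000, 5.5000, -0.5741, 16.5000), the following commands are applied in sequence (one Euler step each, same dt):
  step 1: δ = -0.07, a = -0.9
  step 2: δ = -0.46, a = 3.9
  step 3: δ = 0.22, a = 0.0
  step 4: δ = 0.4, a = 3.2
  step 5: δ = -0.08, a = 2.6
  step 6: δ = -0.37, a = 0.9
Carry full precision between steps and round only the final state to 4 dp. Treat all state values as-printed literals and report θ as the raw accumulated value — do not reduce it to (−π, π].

after step 1 (δ=-0.07, a=-0.9): (4.492737, 5.051960, -0.598202, 16.455000)
after step 2 (δ=-0.46, a=3.9): (5.172616, 4.588622, -0.768048, 16.650000)
after step 3 (δ=0.22, a=0.0): (5.771407, 4.010257, -0.690480, 16.650000)
after step 4 (δ=0.4, a=3.2): (6.413215, 3.480032, -0.543824, 16.810000)
after step 5 (δ=-0.08, a=2.6): (7.132462, 3.045147, -0.571900, 16.940000)
after step 6 (δ=-0.37, a=0.9): (7.844682, 2.586725, -0.708783, 16.985000)

(7.8447, 2.5867, -0.7088, 16.9850)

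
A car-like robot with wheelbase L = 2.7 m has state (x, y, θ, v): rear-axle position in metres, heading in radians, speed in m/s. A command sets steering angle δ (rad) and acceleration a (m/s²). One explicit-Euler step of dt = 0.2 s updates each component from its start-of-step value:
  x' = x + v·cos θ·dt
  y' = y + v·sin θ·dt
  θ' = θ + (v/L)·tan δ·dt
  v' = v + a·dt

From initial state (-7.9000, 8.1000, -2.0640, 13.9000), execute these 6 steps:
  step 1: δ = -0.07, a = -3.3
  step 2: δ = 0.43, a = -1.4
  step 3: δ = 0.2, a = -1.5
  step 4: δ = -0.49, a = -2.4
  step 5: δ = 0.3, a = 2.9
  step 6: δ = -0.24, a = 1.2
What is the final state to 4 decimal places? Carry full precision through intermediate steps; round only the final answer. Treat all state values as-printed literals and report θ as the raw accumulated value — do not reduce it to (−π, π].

(-12.0915, -6.4328, -1.9442, 13.0000)

after step 1 (δ=-0.07, a=-3.3): (-9.216191, 5.651319, -2.136192, 13.240000)
after step 2 (δ=0.43, a=-1.4): (-10.634857, 3.415409, -1.686404, 12.960000)
after step 3 (δ=0.2, a=-1.5): (-10.933845, 0.840711, -1.491802, 12.660000)
after step 4 (δ=-0.49, a=-2.4): (-10.734039, -1.683393, -1.992002, 12.180000)
after step 5 (δ=0.3, a=2.9): (-11.730024, -3.906479, -1.712912, 12.760000)
after step 6 (δ=-0.24, a=1.2): (-12.091482, -6.432751, -1.944214, 13.000000)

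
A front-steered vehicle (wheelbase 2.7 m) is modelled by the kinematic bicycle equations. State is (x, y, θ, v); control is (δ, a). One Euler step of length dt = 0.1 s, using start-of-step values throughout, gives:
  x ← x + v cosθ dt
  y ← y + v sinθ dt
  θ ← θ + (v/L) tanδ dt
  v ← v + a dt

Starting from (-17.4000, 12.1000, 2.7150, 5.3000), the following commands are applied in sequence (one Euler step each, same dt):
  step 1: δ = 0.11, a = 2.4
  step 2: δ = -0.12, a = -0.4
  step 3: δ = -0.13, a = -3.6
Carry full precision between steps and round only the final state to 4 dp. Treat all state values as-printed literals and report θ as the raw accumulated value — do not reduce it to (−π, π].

after step 1 (δ=0.11, a=2.4): (-17.882502, 12.319299, 2.736680, 5.540000)
after step 2 (δ=-0.12, a=-0.4): (-18.391704, 12.537541, 2.711939, 5.500000)
after step 3 (δ=-0.13, a=-3.6): (-18.891714, 12.766646, 2.685307, 5.140000)

(-18.8917, 12.7666, 2.6853, 5.1400)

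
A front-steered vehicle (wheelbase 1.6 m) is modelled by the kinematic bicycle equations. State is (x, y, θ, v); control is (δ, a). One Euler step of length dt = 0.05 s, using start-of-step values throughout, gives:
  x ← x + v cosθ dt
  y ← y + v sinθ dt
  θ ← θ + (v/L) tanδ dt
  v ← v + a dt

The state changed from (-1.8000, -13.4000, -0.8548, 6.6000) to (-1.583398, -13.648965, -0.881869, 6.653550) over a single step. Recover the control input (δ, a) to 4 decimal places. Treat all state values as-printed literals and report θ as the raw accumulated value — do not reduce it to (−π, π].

a = (v'−v)/dt = (0.053550)/0.05 = 1.0710
Δθ = θ'−θ = -0.027069;  (v·dt/L) = 6.6000·0.05/1.6 = 0.206250
tan δ = Δθ·L/(v·dt) = -0.131244  →  δ = -0.1305

δ = -0.1305, a = 1.0710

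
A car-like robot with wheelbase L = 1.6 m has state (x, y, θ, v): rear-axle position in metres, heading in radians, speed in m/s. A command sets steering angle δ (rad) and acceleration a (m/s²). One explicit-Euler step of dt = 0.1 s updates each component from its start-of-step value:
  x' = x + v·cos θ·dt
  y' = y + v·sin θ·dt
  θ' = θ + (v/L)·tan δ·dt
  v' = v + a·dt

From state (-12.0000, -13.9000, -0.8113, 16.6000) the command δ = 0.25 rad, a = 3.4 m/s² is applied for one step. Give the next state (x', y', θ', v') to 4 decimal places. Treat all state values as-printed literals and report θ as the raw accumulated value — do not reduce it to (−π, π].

x' = -12.0000 + 16.6000·cos(-0.8113)·0.1 = -10.8570
y' = -13.9000 + 16.6000·sin(-0.8113)·0.1 = -15.1038
θ' = -0.8113 + (16.6000/1.6)·tan(0.25)·0.1 = -0.5464
v' = 16.6000 + 3.4000·0.1 = 16.9400

(-10.8570, -15.1038, -0.5464, 16.9400)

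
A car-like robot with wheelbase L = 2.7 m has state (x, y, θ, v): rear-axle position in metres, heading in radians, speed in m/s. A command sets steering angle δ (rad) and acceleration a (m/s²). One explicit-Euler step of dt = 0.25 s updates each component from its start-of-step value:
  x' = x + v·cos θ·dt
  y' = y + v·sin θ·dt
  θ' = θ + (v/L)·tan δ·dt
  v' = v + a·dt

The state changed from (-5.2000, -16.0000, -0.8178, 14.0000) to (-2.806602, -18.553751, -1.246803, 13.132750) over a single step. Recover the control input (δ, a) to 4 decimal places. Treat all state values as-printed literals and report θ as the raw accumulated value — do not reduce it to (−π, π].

δ = -0.3196, a = -3.4690

a = (v'−v)/dt = (-0.867250)/0.25 = -3.4690
Δθ = θ'−θ = -0.429003;  (v·dt/L) = 14.0000·0.25/2.7 = 1.296296
tan δ = Δθ·L/(v·dt) = -0.330945  →  δ = -0.3196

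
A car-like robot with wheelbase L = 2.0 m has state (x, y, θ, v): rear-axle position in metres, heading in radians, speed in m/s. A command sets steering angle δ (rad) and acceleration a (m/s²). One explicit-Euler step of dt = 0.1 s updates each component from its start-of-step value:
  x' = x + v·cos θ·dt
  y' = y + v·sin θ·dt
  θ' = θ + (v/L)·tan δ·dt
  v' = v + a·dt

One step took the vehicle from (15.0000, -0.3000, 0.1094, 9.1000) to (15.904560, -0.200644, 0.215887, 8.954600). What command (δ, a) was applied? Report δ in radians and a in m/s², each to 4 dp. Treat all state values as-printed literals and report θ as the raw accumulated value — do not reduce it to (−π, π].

δ = 0.2299, a = -1.4540

a = (v'−v)/dt = (-0.145400)/0.1 = -1.4540
Δθ = θ'−θ = 0.106487;  (v·dt/L) = 9.1000·0.1/2.0 = 0.455000
tan δ = Δθ·L/(v·dt) = 0.234037  →  δ = 0.2299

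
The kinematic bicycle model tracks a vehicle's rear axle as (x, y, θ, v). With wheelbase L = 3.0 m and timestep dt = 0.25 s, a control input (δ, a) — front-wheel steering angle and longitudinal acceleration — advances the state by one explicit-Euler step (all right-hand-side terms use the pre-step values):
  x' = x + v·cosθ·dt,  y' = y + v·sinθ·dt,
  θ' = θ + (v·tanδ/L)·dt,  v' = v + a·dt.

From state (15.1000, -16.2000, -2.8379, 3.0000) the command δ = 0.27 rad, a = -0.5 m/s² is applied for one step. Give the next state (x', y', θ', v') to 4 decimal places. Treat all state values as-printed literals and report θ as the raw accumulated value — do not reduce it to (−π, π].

x' = 15.1000 + 3.0000·cos(-2.8379)·0.25 = 14.3843
y' = -16.2000 + 3.0000·sin(-2.8379)·0.25 = -16.4243
θ' = -2.8379 + (3.0000/3.0)·tan(0.27)·0.25 = -2.7687
v' = 3.0000 − 0.5000·0.25 = 2.8750

(14.3843, -16.4243, -2.7687, 2.8750)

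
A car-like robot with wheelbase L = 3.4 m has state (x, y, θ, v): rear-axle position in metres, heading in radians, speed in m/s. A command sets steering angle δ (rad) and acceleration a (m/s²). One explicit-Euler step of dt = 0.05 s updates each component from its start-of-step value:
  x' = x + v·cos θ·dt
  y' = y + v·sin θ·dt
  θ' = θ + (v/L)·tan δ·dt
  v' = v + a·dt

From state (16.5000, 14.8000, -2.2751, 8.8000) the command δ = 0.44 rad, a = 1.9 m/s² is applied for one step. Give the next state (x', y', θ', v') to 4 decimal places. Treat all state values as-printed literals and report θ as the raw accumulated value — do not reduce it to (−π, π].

(16.2151, 14.4647, -2.2142, 8.8950)

x' = 16.5000 + 8.8000·cos(-2.2751)·0.05 = 16.2151
y' = 14.8000 + 8.8000·sin(-2.2751)·0.05 = 14.4647
θ' = -2.2751 + (8.8000/3.4)·tan(0.44)·0.05 = -2.2142
v' = 8.8000 + 1.9000·0.05 = 8.8950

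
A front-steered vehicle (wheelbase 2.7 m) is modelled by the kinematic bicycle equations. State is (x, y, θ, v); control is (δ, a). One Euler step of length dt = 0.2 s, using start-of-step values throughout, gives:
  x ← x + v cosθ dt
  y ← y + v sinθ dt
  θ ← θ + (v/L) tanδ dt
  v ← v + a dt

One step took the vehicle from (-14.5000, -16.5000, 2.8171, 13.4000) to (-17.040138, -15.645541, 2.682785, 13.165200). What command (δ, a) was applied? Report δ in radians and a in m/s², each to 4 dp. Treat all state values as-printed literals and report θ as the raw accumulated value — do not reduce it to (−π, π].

δ = -0.1345, a = -1.1740

a = (v'−v)/dt = (-0.234800)/0.2 = -1.1740
Δθ = θ'−θ = -0.134315;  (v·dt/L) = 13.4000·0.2/2.7 = 0.992593
tan δ = Δθ·L/(v·dt) = -0.135317  →  δ = -0.1345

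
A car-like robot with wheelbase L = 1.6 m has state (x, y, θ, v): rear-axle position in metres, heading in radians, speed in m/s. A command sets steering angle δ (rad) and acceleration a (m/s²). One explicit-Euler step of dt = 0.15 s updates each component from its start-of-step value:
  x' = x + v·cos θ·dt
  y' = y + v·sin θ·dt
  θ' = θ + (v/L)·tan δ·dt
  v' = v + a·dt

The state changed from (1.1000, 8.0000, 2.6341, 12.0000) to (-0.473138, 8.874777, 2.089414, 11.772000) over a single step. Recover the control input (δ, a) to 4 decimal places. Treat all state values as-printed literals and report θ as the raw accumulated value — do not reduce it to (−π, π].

δ = -0.4509, a = -1.5200

a = (v'−v)/dt = (-0.228000)/0.15 = -1.5200
Δθ = θ'−θ = -0.544686;  (v·dt/L) = 12.0000·0.15/1.6 = 1.125000
tan δ = Δθ·L/(v·dt) = -0.484165  →  δ = -0.4509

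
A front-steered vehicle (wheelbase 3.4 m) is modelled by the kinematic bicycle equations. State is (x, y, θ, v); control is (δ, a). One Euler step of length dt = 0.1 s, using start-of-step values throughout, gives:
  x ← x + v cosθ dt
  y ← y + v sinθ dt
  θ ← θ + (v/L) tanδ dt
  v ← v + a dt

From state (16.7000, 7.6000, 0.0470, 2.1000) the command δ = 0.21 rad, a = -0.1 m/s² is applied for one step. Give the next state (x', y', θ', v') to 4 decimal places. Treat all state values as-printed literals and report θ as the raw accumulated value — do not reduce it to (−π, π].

(16.9098, 7.6099, 0.0602, 2.0900)

x' = 16.7000 + 2.1000·cos(0.0470)·0.1 = 16.9098
y' = 7.6000 + 2.1000·sin(0.0470)·0.1 = 7.6099
θ' = 0.0470 + (2.1000/3.4)·tan(0.21)·0.1 = 0.0602
v' = 2.1000 − 0.1000·0.1 = 2.0900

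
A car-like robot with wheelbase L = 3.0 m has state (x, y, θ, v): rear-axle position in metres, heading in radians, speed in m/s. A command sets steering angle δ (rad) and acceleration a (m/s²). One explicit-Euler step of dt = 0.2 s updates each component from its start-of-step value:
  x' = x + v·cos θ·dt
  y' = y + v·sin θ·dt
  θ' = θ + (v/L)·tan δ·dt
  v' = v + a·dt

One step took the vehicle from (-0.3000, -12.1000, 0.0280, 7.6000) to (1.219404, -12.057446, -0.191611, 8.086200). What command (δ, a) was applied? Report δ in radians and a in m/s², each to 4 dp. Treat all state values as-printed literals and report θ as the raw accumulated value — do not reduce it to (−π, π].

a = (v'−v)/dt = (0.486200)/0.2 = 2.4310
Δθ = θ'−θ = -0.219611;  (v·dt/L) = 7.6000·0.2/3.0 = 0.506667
tan δ = Δθ·L/(v·dt) = -0.433443  →  δ = -0.4090

δ = -0.4090, a = 2.4310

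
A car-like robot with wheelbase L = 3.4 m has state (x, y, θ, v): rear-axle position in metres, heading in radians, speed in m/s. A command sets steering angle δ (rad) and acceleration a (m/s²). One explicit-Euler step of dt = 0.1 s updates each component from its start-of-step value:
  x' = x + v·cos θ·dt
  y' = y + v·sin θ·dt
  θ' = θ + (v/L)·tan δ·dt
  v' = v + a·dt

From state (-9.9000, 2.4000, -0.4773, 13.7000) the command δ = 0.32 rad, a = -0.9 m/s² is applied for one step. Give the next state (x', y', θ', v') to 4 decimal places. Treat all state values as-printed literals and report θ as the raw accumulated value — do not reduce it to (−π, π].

x' = -9.9000 + 13.7000·cos(-0.4773)·0.1 = -8.6831
y' = 2.4000 + 13.7000·sin(-0.4773)·0.1 = 1.7706
θ' = -0.4773 + (13.7000/3.4)·tan(0.32)·0.1 = -0.3438
v' = 13.7000 − 0.9000·0.1 = 13.6100

(-8.6831, 1.7706, -0.3438, 13.6100)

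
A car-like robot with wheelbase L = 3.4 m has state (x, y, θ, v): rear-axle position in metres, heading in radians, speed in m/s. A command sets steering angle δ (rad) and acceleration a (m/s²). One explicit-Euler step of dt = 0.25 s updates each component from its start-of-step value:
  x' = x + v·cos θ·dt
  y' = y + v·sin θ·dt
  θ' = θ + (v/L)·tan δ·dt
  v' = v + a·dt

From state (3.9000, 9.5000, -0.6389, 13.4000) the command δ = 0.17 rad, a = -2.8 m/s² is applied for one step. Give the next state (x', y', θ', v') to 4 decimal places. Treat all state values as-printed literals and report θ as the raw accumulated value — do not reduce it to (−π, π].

x' = 3.9000 + 13.4000·cos(-0.6389)·0.25 = 6.5892
y' = 9.5000 + 13.4000·sin(-0.6389)·0.25 = 7.5024
θ' = -0.6389 + (13.4000/3.4)·tan(0.17)·0.25 = -0.4698
v' = 13.4000 − 2.8000·0.25 = 12.7000

(6.5892, 7.5024, -0.4698, 12.7000)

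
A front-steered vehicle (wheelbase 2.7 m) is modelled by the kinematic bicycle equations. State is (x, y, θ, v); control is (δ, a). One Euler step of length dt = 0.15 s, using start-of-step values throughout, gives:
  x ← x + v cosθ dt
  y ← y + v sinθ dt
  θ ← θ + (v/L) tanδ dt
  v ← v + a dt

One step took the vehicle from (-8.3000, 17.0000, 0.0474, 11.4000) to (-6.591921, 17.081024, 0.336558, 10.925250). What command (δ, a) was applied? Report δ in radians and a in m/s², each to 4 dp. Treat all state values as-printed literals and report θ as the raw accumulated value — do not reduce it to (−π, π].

δ = 0.4283, a = -3.1650

a = (v'−v)/dt = (-0.474750)/0.15 = -3.1650
Δθ = θ'−θ = 0.289158;  (v·dt/L) = 11.4000·0.15/2.7 = 0.633333
tan δ = Δθ·L/(v·dt) = 0.456565  →  δ = 0.4283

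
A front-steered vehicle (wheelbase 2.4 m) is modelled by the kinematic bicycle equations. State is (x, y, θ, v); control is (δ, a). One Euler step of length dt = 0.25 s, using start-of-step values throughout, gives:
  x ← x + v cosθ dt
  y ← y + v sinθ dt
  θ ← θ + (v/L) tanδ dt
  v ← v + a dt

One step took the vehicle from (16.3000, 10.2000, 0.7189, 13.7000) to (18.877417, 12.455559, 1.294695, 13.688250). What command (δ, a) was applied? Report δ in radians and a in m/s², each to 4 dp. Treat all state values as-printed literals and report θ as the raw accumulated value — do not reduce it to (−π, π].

δ = 0.3835, a = -0.0470

a = (v'−v)/dt = (-0.011750)/0.25 = -0.0470
Δθ = θ'−θ = 0.575795;  (v·dt/L) = 13.7000·0.25/2.4 = 1.427083
tan δ = Δθ·L/(v·dt) = 0.403477  →  δ = 0.3835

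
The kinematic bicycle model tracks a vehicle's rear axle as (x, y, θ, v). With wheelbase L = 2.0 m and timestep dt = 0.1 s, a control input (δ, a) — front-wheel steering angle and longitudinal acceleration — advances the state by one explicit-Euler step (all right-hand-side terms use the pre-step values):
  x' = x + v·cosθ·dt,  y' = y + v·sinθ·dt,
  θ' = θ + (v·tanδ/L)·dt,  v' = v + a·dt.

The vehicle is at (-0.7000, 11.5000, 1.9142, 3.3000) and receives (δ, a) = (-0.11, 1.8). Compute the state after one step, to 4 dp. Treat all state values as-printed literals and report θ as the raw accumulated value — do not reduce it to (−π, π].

x' = -0.7000 + 3.3000·cos(1.9142)·0.1 = -0.8111
y' = 11.5000 + 3.3000·sin(1.9142)·0.1 = 11.8107
θ' = 1.9142 + (3.3000/2.0)·tan(-0.11)·0.1 = 1.8960
v' = 3.3000 + 1.8000·0.1 = 3.4800

(-0.8111, 11.8107, 1.8960, 3.4800)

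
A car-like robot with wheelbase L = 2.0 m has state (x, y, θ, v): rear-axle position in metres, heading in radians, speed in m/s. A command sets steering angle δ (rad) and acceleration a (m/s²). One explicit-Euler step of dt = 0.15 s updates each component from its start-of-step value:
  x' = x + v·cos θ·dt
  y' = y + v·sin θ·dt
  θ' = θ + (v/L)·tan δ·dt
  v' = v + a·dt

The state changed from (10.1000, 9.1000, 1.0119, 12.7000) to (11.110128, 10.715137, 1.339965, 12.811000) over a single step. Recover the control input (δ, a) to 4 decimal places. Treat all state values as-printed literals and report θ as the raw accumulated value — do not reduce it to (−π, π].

δ = 0.3317, a = 0.7400

a = (v'−v)/dt = (0.111000)/0.15 = 0.7400
Δθ = θ'−θ = 0.328065;  (v·dt/L) = 12.7000·0.15/2.0 = 0.952500
tan δ = Δθ·L/(v·dt) = 0.344425  →  δ = 0.3317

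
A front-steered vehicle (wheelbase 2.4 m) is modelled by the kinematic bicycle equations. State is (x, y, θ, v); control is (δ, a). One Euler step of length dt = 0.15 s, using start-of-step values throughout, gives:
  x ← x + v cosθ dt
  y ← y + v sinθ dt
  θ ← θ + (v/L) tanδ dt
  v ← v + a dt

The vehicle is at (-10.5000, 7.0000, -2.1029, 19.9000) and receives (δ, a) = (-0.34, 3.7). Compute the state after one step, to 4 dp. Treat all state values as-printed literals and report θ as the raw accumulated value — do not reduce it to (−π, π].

x' = -10.5000 + 19.9000·cos(-2.1029)·0.15 = -12.0144
y' = 7.0000 + 19.9000·sin(-2.1029)·0.15 = 4.4277
θ' = -2.1029 + (19.9000/2.4)·tan(-0.34)·0.15 = -2.5429
v' = 19.9000 + 3.7000·0.15 = 20.4550

(-12.0144, 4.4277, -2.5429, 20.4550)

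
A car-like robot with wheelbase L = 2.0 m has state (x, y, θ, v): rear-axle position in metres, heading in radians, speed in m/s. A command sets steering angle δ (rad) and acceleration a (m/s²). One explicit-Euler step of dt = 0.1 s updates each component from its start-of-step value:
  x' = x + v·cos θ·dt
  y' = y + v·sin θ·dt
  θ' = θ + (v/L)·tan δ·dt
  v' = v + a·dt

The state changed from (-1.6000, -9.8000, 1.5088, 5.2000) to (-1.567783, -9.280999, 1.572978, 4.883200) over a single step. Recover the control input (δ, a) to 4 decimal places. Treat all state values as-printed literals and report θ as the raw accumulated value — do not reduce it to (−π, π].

a = (v'−v)/dt = (-0.316800)/0.1 = -3.1680
Δθ = θ'−θ = 0.064178;  (v·dt/L) = 5.2000·0.1/2.0 = 0.260000
tan δ = Δθ·L/(v·dt) = 0.246838  →  δ = 0.2420

δ = 0.2420, a = -3.1680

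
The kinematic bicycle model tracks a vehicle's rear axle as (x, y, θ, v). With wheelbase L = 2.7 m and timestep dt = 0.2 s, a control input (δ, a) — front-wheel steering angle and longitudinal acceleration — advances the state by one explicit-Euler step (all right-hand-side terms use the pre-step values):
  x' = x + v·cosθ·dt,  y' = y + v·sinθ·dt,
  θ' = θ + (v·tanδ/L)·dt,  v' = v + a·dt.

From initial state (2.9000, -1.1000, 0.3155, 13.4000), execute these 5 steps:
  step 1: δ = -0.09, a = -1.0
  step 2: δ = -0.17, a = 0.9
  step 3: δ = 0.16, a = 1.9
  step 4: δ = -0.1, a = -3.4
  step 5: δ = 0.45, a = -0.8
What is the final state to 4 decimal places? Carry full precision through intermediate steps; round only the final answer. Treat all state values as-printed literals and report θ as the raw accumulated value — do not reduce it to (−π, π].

after step 1 (δ=-0.09, a=-1.0): (5.447719, -0.268418, 0.225925, 13.200000)
after step 2 (δ=-0.17, a=0.9): (8.020630, 0.322962, 0.058082, 13.380000)
after step 3 (δ=0.16, a=1.9): (10.692117, 0.478304, 0.218027, 13.760000)
after step 4 (δ=-0.1, a=-3.4): (13.378966, 1.073573, 0.115760, 13.080000)
after step 5 (δ=0.45, a=-0.8): (15.977458, 1.375726, 0.583787, 12.920000)

(15.9775, 1.3757, 0.5838, 12.9200)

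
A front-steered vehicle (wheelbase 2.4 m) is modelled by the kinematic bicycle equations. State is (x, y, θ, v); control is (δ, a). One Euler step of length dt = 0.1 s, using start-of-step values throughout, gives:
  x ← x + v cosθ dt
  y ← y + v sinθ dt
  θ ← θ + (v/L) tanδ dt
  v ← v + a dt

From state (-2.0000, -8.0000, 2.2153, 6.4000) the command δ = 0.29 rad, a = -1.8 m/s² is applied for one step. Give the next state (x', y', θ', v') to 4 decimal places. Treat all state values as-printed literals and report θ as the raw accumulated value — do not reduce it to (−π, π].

x' = -2.0000 + 6.4000·cos(2.2153)·0.1 = -2.3845
y' = -8.0000 + 6.4000·sin(2.2153)·0.1 = -7.4884
θ' = 2.2153 + (6.4000/2.4)·tan(0.29)·0.1 = 2.2949
v' = 6.4000 − 1.8000·0.1 = 6.2200

(-2.3845, -7.4884, 2.2949, 6.2200)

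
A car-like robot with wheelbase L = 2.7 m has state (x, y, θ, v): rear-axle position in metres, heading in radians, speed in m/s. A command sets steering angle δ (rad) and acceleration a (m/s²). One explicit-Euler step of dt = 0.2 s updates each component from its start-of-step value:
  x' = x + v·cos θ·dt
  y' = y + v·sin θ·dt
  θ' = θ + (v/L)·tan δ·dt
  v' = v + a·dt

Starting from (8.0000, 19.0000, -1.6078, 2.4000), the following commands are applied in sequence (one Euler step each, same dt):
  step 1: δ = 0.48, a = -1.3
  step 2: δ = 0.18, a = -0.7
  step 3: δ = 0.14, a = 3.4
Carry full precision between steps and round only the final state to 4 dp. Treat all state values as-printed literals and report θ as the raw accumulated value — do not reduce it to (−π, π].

after step 1 (δ=0.48, a=-1.3): (7.982242, 18.520329, -1.515247, 2.140000)
after step 2 (δ=0.18, a=-0.7): (8.006005, 18.092989, -1.486401, 2.000000)
after step 3 (δ=0.14, a=3.4): (8.039723, 17.694412, -1.465524, 2.680000)

(8.0397, 17.6944, -1.4655, 2.6800)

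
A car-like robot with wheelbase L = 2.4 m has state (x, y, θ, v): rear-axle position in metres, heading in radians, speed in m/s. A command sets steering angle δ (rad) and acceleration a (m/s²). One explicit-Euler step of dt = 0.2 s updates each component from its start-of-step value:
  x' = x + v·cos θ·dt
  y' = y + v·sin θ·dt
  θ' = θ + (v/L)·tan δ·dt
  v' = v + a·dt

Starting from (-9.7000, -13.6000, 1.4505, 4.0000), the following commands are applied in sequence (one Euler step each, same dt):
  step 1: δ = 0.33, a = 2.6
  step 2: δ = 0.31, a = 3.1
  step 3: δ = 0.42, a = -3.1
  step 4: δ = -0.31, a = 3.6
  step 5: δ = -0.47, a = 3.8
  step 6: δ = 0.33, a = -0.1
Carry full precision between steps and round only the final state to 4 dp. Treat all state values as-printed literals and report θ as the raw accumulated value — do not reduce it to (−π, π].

after step 1 (δ=0.33, a=2.6): (-9.603995, -12.805782, 1.564675, 4.520000)
after step 2 (δ=0.31, a=3.1): (-9.598461, -11.901798, 1.685332, 5.140000)
after step 3 (δ=0.42, a=-3.1): (-9.715946, -10.880534, 1.876614, 4.520000)
after step 4 (δ=-0.31, a=3.6): (-9.988116, -10.018478, 1.755957, 5.240000)
after step 5 (δ=-0.47, a=3.8): (-10.181057, -8.988392, 1.534145, 6.000000)
after step 6 (δ=0.33, a=-0.1): (-10.137086, -7.789198, 1.705408, 5.980000)

(-10.1371, -7.7892, 1.7054, 5.9800)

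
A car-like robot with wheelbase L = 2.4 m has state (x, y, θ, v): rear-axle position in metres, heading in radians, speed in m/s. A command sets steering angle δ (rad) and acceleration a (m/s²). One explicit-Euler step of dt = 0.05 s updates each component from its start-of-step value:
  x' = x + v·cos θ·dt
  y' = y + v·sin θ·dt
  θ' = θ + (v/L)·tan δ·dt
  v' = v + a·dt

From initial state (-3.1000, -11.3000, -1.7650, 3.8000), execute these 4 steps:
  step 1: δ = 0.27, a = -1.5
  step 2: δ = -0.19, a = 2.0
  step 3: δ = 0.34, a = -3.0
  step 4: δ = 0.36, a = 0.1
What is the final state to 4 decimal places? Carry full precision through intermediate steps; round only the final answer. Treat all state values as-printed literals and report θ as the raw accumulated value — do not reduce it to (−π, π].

(-3.2333, -12.0393, -1.7010, 3.6800)

after step 1 (δ=0.27, a=-1.5): (-3.136667, -11.486428, -1.743090, 3.725000)
after step 2 (δ=-0.19, a=2.0): (-3.168598, -11.669921, -1.758015, 3.825000)
after step 3 (δ=0.34, a=-3.0): (-3.204195, -11.857829, -1.729826, 3.675000)
after step 4 (δ=0.36, a=0.1): (-3.233294, -12.039260, -1.701008, 3.680000)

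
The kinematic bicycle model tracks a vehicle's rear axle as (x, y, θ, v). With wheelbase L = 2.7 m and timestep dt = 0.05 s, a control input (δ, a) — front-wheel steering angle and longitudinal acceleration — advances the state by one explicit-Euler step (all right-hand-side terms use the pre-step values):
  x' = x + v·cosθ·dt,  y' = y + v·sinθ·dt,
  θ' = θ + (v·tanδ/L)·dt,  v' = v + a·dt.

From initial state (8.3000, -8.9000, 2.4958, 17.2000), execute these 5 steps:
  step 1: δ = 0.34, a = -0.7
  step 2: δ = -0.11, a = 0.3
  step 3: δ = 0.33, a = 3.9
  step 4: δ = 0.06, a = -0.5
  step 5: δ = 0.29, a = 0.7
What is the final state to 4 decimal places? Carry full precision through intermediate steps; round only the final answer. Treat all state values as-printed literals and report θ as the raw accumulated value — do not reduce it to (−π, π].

(4.5864, -6.7294, 2.7975, 17.3850)

after step 1 (δ=0.34, a=-0.7): (7.613184, -8.382425, 2.608472, 17.165000)
after step 2 (δ=-0.11, a=0.3): (6.874038, -7.946242, 2.573364, 17.180000)
after step 3 (δ=0.33, a=3.9): (6.150025, -7.483980, 2.682338, 17.375000)
after step 4 (δ=0.06, a=-0.5): (5.371292, -7.098880, 2.701667, 17.350000)
after step 5 (δ=0.29, a=0.7): (4.586392, -6.729436, 2.797546, 17.385000)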